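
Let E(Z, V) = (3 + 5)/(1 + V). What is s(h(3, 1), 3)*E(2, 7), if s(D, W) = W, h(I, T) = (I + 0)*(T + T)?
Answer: 3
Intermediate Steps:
h(I, T) = 2*I*T (h(I, T) = I*(2*T) = 2*I*T)
E(Z, V) = 8/(1 + V)
s(h(3, 1), 3)*E(2, 7) = 3*(8/(1 + 7)) = 3*(8/8) = 3*(8*(⅛)) = 3*1 = 3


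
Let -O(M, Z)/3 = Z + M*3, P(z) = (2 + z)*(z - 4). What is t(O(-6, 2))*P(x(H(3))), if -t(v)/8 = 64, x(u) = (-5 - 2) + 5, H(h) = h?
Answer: 0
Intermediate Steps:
x(u) = -2 (x(u) = -7 + 5 = -2)
P(z) = (-4 + z)*(2 + z) (P(z) = (2 + z)*(-4 + z) = (-4 + z)*(2 + z))
O(M, Z) = -9*M - 3*Z (O(M, Z) = -3*(Z + M*3) = -3*(Z + 3*M) = -9*M - 3*Z)
t(v) = -512 (t(v) = -8*64 = -512)
t(O(-6, 2))*P(x(H(3))) = -512*(-8 + (-2)² - 2*(-2)) = -512*(-8 + 4 + 4) = -512*0 = 0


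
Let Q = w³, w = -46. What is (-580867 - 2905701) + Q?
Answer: -3583904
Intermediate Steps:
Q = -97336 (Q = (-46)³ = -97336)
(-580867 - 2905701) + Q = (-580867 - 2905701) - 97336 = -3486568 - 97336 = -3583904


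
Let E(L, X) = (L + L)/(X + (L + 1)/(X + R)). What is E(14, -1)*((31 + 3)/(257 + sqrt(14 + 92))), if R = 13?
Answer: 57568/3879 - 224*sqrt(106)/3879 ≈ 14.246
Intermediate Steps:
E(L, X) = 2*L/(X + (1 + L)/(13 + X)) (E(L, X) = (L + L)/(X + (L + 1)/(X + 13)) = (2*L)/(X + (1 + L)/(13 + X)) = 2*L/(X + (1 + L)/(13 + X)))
E(14, -1)*((31 + 3)/(257 + sqrt(14 + 92))) = (2*14*(13 - 1)/(1 + 14 + (-1)**2 + 13*(-1)))*((31 + 3)/(257 + sqrt(14 + 92))) = (2*14*12/(1 + 14 + 1 - 13))*(34/(257 + sqrt(106))) = (2*14*12/3)*(34/(257 + sqrt(106))) = (2*14*(1/3)*12)*(34/(257 + sqrt(106))) = 112*(34/(257 + sqrt(106))) = 3808/(257 + sqrt(106))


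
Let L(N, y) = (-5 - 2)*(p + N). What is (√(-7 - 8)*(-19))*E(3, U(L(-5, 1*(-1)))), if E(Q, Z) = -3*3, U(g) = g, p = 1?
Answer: 171*I*√15 ≈ 662.28*I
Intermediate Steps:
L(N, y) = -7 - 7*N (L(N, y) = (-5 - 2)*(1 + N) = -7*(1 + N) = -7 - 7*N)
E(Q, Z) = -9
(√(-7 - 8)*(-19))*E(3, U(L(-5, 1*(-1)))) = (√(-7 - 8)*(-19))*(-9) = (√(-15)*(-19))*(-9) = ((I*√15)*(-19))*(-9) = -19*I*√15*(-9) = 171*I*√15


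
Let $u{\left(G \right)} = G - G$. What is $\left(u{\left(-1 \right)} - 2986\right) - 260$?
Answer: $-3246$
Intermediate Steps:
$u{\left(G \right)} = 0$
$\left(u{\left(-1 \right)} - 2986\right) - 260 = \left(0 - 2986\right) - 260 = -2986 - 260 = -3246$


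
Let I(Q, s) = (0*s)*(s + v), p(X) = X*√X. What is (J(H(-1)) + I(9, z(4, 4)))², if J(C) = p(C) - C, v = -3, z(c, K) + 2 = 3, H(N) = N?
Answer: (1 - I)² ≈ -2.0*I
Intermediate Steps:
z(c, K) = 1 (z(c, K) = -2 + 3 = 1)
p(X) = X^(3/2)
J(C) = C^(3/2) - C
I(Q, s) = 0 (I(Q, s) = (0*s)*(s - 3) = 0*(-3 + s) = 0)
(J(H(-1)) + I(9, z(4, 4)))² = (((-1)^(3/2) - 1*(-1)) + 0)² = ((-I + 1) + 0)² = ((1 - I) + 0)² = (1 - I)²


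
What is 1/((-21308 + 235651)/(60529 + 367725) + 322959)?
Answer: 428254/138308697929 ≈ 3.0964e-6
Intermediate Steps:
1/((-21308 + 235651)/(60529 + 367725) + 322959) = 1/(214343/428254 + 322959) = 1/(138308697929/428254) = 428254/138308697929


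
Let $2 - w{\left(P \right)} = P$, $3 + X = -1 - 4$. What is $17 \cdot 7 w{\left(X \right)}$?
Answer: $1190$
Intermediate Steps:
$X = -8$ ($X = -3 - 5 = -8$)
$w{\left(P \right)} = 2 - P$
$17 \cdot 7 w{\left(X \right)} = 17 \cdot 7 \left(2 - -8\right) = 119 \left(2 + 8\right) = 119 \cdot 10 = 1190$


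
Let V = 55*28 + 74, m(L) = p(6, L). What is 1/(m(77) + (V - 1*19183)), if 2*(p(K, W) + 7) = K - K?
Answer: -1/17576 ≈ -5.6896e-5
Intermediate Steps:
p(K, W) = -7 (p(K, W) = -7 + (K - K)/2 = -7 + (½)*0 = -7 + 0 = -7)
m(L) = -7
V = 1614 (V = 1540 + 74 = 1614)
1/(m(77) + (V - 1*19183)) = 1/(-7 + (1614 - 1*19183)) = 1/(-7 + (1614 - 19183)) = 1/(-7 - 17569) = 1/(-17576) = -1/17576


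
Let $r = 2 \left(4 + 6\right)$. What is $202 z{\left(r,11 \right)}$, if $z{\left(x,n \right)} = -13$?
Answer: $-2626$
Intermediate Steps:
$r = 20$ ($r = 2 \cdot 10 = 20$)
$202 z{\left(r,11 \right)} = 202 \left(-13\right) = -2626$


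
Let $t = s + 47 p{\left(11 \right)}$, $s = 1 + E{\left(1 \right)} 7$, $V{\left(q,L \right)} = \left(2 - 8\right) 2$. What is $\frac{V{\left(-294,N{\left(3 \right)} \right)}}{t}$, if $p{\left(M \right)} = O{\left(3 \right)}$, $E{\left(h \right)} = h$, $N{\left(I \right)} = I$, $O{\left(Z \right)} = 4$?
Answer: $- \frac{3}{49} \approx -0.061224$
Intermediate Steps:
$V{\left(q,L \right)} = -12$ ($V{\left(q,L \right)} = \left(-6\right) 2 = -12$)
$s = 8$ ($s = 1 + 1 \cdot 7 = 1 + 7 = 8$)
$p{\left(M \right)} = 4$
$t = 196$ ($t = 8 + 47 \cdot 4 = 8 + 188 = 196$)
$\frac{V{\left(-294,N{\left(3 \right)} \right)}}{t} = - \frac{12}{196} = \left(-12\right) \frac{1}{196} = - \frac{3}{49}$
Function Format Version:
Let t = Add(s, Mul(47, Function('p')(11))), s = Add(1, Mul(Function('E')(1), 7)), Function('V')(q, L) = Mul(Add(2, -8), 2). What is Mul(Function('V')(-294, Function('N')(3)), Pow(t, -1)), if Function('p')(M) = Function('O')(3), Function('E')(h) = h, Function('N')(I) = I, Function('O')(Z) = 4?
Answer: Rational(-3, 49) ≈ -0.061224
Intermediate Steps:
Function('V')(q, L) = -12 (Function('V')(q, L) = Mul(-6, 2) = -12)
s = 8 (s = Add(1, Mul(1, 7)) = Add(1, 7) = 8)
Function('p')(M) = 4
t = 196 (t = Add(8, Mul(47, 4)) = Add(8, 188) = 196)
Mul(Function('V')(-294, Function('N')(3)), Pow(t, -1)) = Mul(-12, Pow(196, -1)) = Mul(-12, Rational(1, 196)) = Rational(-3, 49)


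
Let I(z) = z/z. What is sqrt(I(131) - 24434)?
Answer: I*sqrt(24433) ≈ 156.31*I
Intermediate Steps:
I(z) = 1
sqrt(I(131) - 24434) = sqrt(1 - 24434) = sqrt(-24433) = I*sqrt(24433)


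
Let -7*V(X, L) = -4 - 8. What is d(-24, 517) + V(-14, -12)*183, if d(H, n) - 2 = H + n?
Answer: 5661/7 ≈ 808.71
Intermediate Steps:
V(X, L) = 12/7 (V(X, L) = -(-4 - 8)/7 = -⅐*(-12) = 12/7)
d(H, n) = 2 + H + n (d(H, n) = 2 + (H + n) = 2 + H + n)
d(-24, 517) + V(-14, -12)*183 = (2 - 24 + 517) + (12/7)*183 = 495 + 2196/7 = 5661/7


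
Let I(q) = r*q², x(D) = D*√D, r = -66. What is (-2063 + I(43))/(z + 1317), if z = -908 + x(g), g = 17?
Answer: -50755673/162368 + 2109649*√17/162368 ≈ -259.02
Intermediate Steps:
x(D) = D^(3/2)
I(q) = -66*q²
z = -908 + 17*√17 (z = -908 + 17^(3/2) = -908 + 17*√17 ≈ -837.91)
(-2063 + I(43))/(z + 1317) = (-2063 - 66*43²)/((-908 + 17*√17) + 1317) = (-2063 - 66*1849)/(409 + 17*√17) = (-2063 - 122034)/(409 + 17*√17) = -124097/(409 + 17*√17)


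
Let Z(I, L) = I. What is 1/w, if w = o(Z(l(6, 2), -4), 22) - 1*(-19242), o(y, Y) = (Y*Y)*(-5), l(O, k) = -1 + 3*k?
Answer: 1/16822 ≈ 5.9446e-5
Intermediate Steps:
o(y, Y) = -5*Y**2 (o(y, Y) = Y**2*(-5) = -5*Y**2)
w = 16822 (w = -5*22**2 - 1*(-19242) = -5*484 + 19242 = -2420 + 19242 = 16822)
1/w = 1/16822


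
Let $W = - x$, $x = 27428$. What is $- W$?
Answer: $27428$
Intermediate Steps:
$W = -27428$ ($W = \left(-1\right) 27428 = -27428$)
$- W = \left(-1\right) \left(-27428\right) = 27428$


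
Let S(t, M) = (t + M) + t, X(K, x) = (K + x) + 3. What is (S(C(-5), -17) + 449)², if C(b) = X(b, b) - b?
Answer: 183184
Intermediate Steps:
X(K, x) = 3 + K + x
C(b) = 3 + b (C(b) = (3 + b + b) - b = (3 + 2*b) - b = 3 + b)
S(t, M) = M + 2*t (S(t, M) = (M + t) + t = M + 2*t)
(S(C(-5), -17) + 449)² = ((-17 + 2*(3 - 5)) + 449)² = ((-17 + 2*(-2)) + 449)² = ((-17 - 4) + 449)² = (-21 + 449)² = 428² = 183184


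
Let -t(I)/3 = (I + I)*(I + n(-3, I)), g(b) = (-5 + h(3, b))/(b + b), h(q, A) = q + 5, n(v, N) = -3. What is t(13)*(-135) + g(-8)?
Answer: 1684797/16 ≈ 1.0530e+5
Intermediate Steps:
h(q, A) = 5 + q
g(b) = 3/(2*b) (g(b) = (-5 + (5 + 3))/(b + b) = (-5 + 8)/((2*b)) = 3*(1/(2*b)) = 3/(2*b))
t(I) = -6*I*(-3 + I) (t(I) = -3*(I + I)*(I - 3) = -3*2*I*(-3 + I) = -6*I*(-3 + I))
t(13)*(-135) + g(-8) = (6*13*(3 - 1*13))*(-135) + (3/2)/(-8) = (6*13*(3 - 13))*(-135) + (3/2)*(-⅛) = (6*13*(-10))*(-135) - 3/16 = -780*(-135) - 3/16 = 105300 - 3/16 = 1684797/16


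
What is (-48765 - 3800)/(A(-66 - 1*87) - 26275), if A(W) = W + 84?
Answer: 52565/26344 ≈ 1.9953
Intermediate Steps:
A(W) = 84 + W
(-48765 - 3800)/(A(-66 - 1*87) - 26275) = (-48765 - 3800)/((84 + (-66 - 1*87)) - 26275) = -52565/((84 + (-66 - 87)) - 26275) = -52565/((84 - 153) - 26275) = -52565/(-69 - 26275) = -52565/(-26344) = -52565*(-1/26344) = 52565/26344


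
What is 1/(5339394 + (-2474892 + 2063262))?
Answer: 1/4927764 ≈ 2.0293e-7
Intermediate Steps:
1/(5339394 + (-2474892 + 2063262)) = 1/(5339394 - 411630) = 1/4927764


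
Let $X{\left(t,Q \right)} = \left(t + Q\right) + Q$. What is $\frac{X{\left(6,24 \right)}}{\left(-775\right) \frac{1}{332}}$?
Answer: $- \frac{17928}{775} \approx -23.133$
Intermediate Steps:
$X{\left(t,Q \right)} = t + 2 Q$ ($X{\left(t,Q \right)} = \left(Q + t\right) + Q = t + 2 Q$)
$\frac{X{\left(6,24 \right)}}{\left(-775\right) \frac{1}{332}} = \frac{6 + 2 \cdot 24}{\left(-775\right) \frac{1}{332}} = \frac{6 + 48}{\left(-775\right) \frac{1}{332}} = \frac{54}{- \frac{775}{332}} = 54 \left(- \frac{332}{775}\right) = - \frac{17928}{775}$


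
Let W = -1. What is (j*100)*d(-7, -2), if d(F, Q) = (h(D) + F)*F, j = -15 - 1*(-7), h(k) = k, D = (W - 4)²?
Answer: 100800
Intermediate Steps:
D = 25 (D = (-1 - 4)² = (-5)² = 25)
j = -8 (j = -15 + 7 = -8)
d(F, Q) = F*(25 + F) (d(F, Q) = (25 + F)*F = F*(25 + F))
(j*100)*d(-7, -2) = (-8*100)*(-7*(25 - 7)) = -(-5600)*18 = -800*(-126) = 100800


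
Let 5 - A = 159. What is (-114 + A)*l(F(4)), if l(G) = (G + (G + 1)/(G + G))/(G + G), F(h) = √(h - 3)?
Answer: -268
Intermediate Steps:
F(h) = √(-3 + h)
l(G) = (G + (1 + G)/(2*G))/(2*G) (l(G) = (G + (1 + G)/((2*G)))/((2*G)) = (G + (1 + G)*(1/(2*G)))*(1/(2*G)) = (G + (1 + G)/(2*G))*(1/(2*G)) = (G + (1 + G)/(2*G))/(2*G))
A = -154 (A = 5 - 1*159 = 5 - 159 = -154)
(-114 + A)*l(F(4)) = (-114 - 154)*((1 + √(-3 + 4) + 2*(√(-3 + 4))²)/(4*(√(-3 + 4))²)) = -67*(1 + √1 + 2*(√1)²)/(√1)² = -67*(1 + 1 + 2*1²)/1² = -67*(1 + 1 + 2*1) = -67*(1 + 1 + 2) = -67*4 = -268*1 = -268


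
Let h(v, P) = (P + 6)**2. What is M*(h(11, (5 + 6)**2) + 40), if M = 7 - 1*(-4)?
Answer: 177859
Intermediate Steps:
M = 11 (M = 7 + 4 = 11)
h(v, P) = (6 + P)**2
M*(h(11, (5 + 6)**2) + 40) = 11*((6 + (5 + 6)**2)**2 + 40) = 11*((6 + 11**2)**2 + 40) = 11*((6 + 121)**2 + 40) = 11*(127**2 + 40) = 11*(16129 + 40) = 11*16169 = 177859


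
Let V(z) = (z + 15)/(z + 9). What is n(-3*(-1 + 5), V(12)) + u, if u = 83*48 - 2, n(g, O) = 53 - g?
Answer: 4047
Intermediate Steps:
V(z) = (15 + z)/(9 + z)
u = 3982 (u = 3984 - 2 = 3982)
n(-3*(-1 + 5), V(12)) + u = (53 - (-3)*(-1 + 5)) + 3982 = (53 - (-3)*4) + 3982 = (53 - 1*(-12)) + 3982 = (53 + 12) + 3982 = 65 + 3982 = 4047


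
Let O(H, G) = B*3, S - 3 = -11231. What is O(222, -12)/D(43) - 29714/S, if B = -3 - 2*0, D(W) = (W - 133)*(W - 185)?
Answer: 10545663/3985940 ≈ 2.6457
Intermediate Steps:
S = -11228 (S = 3 - 11231 = -11228)
D(W) = (-185 + W)*(-133 + W) (D(W) = (-133 + W)*(-185 + W) = (-185 + W)*(-133 + W))
B = -3 (B = -3 - 1*0 = -3 + 0 = -3)
O(H, G) = -9 (O(H, G) = -3*3 = -9)
O(222, -12)/D(43) - 29714/S = -9/(24605 + 43² - 318*43) - 29714/(-11228) = -9/(24605 + 1849 - 13674) - 29714*(-1/11228) = -9/12780 + 14857/5614 = -9*1/12780 + 14857/5614 = -1/1420 + 14857/5614 = 10545663/3985940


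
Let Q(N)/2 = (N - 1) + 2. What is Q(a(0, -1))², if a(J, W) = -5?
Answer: 64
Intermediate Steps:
Q(N) = 2 + 2*N (Q(N) = 2*((N - 1) + 2) = 2*((-1 + N) + 2) = 2*(1 + N) = 2 + 2*N)
Q(a(0, -1))² = (2 + 2*(-5))² = (2 - 10)² = (-8)² = 64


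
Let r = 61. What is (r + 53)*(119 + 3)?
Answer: 13908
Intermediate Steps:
(r + 53)*(119 + 3) = (61 + 53)*(119 + 3) = 114*122 = 13908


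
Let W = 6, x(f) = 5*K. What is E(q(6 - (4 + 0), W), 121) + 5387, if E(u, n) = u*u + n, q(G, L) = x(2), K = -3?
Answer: 5733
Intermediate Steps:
x(f) = -15 (x(f) = 5*(-3) = -15)
q(G, L) = -15
E(u, n) = n + u² (E(u, n) = u² + n = n + u²)
E(q(6 - (4 + 0), W), 121) + 5387 = (121 + (-15)²) + 5387 = (121 + 225) + 5387 = 346 + 5387 = 5733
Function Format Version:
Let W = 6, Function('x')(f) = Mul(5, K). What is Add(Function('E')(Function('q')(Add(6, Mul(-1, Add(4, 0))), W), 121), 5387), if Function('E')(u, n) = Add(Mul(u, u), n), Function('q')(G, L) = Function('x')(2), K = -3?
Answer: 5733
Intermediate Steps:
Function('x')(f) = -15 (Function('x')(f) = Mul(5, -3) = -15)
Function('q')(G, L) = -15
Function('E')(u, n) = Add(n, Pow(u, 2)) (Function('E')(u, n) = Add(Pow(u, 2), n) = Add(n, Pow(u, 2)))
Add(Function('E')(Function('q')(Add(6, Mul(-1, Add(4, 0))), W), 121), 5387) = Add(Add(121, Pow(-15, 2)), 5387) = Add(Add(121, 225), 5387) = Add(346, 5387) = 5733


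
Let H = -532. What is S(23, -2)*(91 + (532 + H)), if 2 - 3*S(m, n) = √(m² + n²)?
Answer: 182/3 - 91*√533/3 ≈ -639.63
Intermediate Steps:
S(m, n) = ⅔ - √(m² + n²)/3
S(23, -2)*(91 + (532 + H)) = (⅔ - √(23² + (-2)²)/3)*(91 + (532 - 532)) = (⅔ - √(529 + 4)/3)*(91 + 0) = (⅔ - √533/3)*91 = 182/3 - 91*√533/3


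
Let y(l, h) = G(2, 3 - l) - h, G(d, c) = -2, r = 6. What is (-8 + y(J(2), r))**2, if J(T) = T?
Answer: 256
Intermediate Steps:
y(l, h) = -2 - h
(-8 + y(J(2), r))**2 = (-8 + (-2 - 1*6))**2 = (-8 + (-2 - 6))**2 = (-8 - 8)**2 = (-16)**2 = 256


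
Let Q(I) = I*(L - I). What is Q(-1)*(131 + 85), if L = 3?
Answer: -864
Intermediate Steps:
Q(I) = I*(3 - I)
Q(-1)*(131 + 85) = (-(3 - 1*(-1)))*(131 + 85) = -(3 + 1)*216 = -1*4*216 = -4*216 = -864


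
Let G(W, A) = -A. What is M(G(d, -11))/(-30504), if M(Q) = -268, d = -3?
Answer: 67/7626 ≈ 0.0087857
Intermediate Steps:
M(G(d, -11))/(-30504) = -268/(-30504) = -268*(-1/30504) = 67/7626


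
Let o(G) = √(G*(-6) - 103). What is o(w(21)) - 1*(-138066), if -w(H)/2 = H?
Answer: 138066 + √149 ≈ 1.3808e+5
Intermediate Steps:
w(H) = -2*H
o(G) = √(-103 - 6*G) (o(G) = √(-6*G - 103) = √(-103 - 6*G))
o(w(21)) - 1*(-138066) = √(-103 - (-12)*21) - 1*(-138066) = √(-103 - 6*(-42)) + 138066 = √(-103 + 252) + 138066 = √149 + 138066 = 138066 + √149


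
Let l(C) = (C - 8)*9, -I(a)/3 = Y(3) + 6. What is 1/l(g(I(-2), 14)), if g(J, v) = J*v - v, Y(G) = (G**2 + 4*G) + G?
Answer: -1/11538 ≈ -8.6670e-5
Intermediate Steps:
Y(G) = G**2 + 5*G
I(a) = -90 (I(a) = -3*(3*(5 + 3) + 6) = -3*(3*8 + 6) = -3*(24 + 6) = -3*30 = -90)
g(J, v) = -v + J*v
l(C) = -72 + 9*C (l(C) = (-8 + C)*9 = -72 + 9*C)
1/l(g(I(-2), 14)) = 1/(-72 + 9*(14*(-1 - 90))) = 1/(-72 + 9*(14*(-91))) = 1/(-72 + 9*(-1274)) = 1/(-72 - 11466) = 1/(-11538) = -1/11538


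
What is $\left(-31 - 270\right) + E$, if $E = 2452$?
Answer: $2151$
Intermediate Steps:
$\left(-31 - 270\right) + E = \left(-31 - 270\right) + 2452 = -301 + 2452 = 2151$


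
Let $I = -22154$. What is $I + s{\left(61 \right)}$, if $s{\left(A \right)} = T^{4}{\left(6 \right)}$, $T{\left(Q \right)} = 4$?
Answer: $-21898$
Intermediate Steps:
$s{\left(A \right)} = 256$ ($s{\left(A \right)} = 4^{4} = 256$)
$I + s{\left(61 \right)} = -22154 + 256 = -21898$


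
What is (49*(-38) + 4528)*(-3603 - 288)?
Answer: -10373406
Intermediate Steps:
(49*(-38) + 4528)*(-3603 - 288) = (-1862 + 4528)*(-3891) = 2666*(-3891) = -10373406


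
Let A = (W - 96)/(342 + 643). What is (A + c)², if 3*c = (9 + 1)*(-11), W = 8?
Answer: 11797000996/8732025 ≈ 1351.0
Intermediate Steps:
c = -110/3 (c = ((9 + 1)*(-11))/3 = (10*(-11))/3 = (⅓)*(-110) = -110/3 ≈ -36.667)
A = -88/985 (A = (8 - 96)/(342 + 643) = -88/985 ≈ -0.089340)
(A + c)² = (-88/985 - 110/3)² = (-108614/2955)² = 11797000996/8732025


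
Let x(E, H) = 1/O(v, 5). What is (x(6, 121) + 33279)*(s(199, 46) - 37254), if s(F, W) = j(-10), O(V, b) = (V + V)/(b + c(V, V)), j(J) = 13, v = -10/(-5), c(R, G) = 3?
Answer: -1239417721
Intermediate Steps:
v = 2 (v = -10*(-⅕) = 2)
O(V, b) = 2*V/(3 + b) (O(V, b) = (V + V)/(b + 3) = (2*V)/(3 + b) = 2*V/(3 + b))
x(E, H) = 2 (x(E, H) = 1/(2*2/(3 + 5)) = 1/(2*2/8) = 1/(2*2*(⅛)) = 1/(½) = 2)
s(F, W) = 13
(x(6, 121) + 33279)*(s(199, 46) - 37254) = (2 + 33279)*(13 - 37254) = 33281*(-37241) = -1239417721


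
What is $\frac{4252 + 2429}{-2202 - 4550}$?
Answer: $- \frac{6681}{6752} \approx -0.98948$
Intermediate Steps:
$\frac{4252 + 2429}{-2202 - 4550} = \frac{6681}{-6752} = 6681 \left(- \frac{1}{6752}\right) = - \frac{6681}{6752}$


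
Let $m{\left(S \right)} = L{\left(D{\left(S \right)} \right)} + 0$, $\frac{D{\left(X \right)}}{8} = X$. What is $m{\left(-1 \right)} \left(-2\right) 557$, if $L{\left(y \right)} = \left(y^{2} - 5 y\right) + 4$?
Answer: $-120312$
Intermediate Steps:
$D{\left(X \right)} = 8 X$
$L{\left(y \right)} = 4 + y^{2} - 5 y$
$m{\left(S \right)} = 4 - 40 S + 64 S^{2}$ ($m{\left(S \right)} = \left(4 + \left(8 S\right)^{2} - 5 \cdot 8 S\right) + 0 = \left(4 + 64 S^{2} - 40 S\right) + 0 = \left(4 - 40 S + 64 S^{2}\right) + 0 = 4 - 40 S + 64 S^{2}$)
$m{\left(-1 \right)} \left(-2\right) 557 = \left(4 - -40 + 64 \left(-1\right)^{2}\right) \left(-2\right) 557 = \left(4 + 40 + 64 \cdot 1\right) \left(-2\right) 557 = \left(4 + 40 + 64\right) \left(-2\right) 557 = 108 \left(-2\right) 557 = \left(-216\right) 557 = -120312$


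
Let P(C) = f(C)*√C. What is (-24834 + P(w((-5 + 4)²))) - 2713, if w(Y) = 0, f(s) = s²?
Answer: -27547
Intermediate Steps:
P(C) = C^(5/2) (P(C) = C²*√C = C^(5/2))
(-24834 + P(w((-5 + 4)²))) - 2713 = (-24834 + 0^(5/2)) - 2713 = (-24834 + 0) - 2713 = -24834 - 2713 = -27547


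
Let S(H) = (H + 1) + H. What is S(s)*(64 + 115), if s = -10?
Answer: -3401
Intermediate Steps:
S(H) = 1 + 2*H (S(H) = (1 + H) + H = 1 + 2*H)
S(s)*(64 + 115) = (1 + 2*(-10))*(64 + 115) = (1 - 20)*179 = -19*179 = -3401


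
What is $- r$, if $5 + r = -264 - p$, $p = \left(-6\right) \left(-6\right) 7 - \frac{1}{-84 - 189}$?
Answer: $\frac{142234}{273} \approx 521.0$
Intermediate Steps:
$p = \frac{68797}{273}$ ($p = 36 \cdot 7 - \frac{1}{-273} = 252 - - \frac{1}{273} = 252 + \frac{1}{273} = \frac{68797}{273} \approx 252.0$)
$r = - \frac{142234}{273}$ ($r = -5 - \frac{140869}{273} = - \frac{142234}{273} \approx -521.0$)
$- r = \left(-1\right) \left(- \frac{142234}{273}\right) = \frac{142234}{273}$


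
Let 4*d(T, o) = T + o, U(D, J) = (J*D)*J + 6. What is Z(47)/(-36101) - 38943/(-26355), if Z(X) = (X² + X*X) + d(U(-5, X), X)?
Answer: 453956131/317147285 ≈ 1.4314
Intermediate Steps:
U(D, J) = 6 + D*J² (U(D, J) = (D*J)*J + 6 = D*J² + 6 = 6 + D*J²)
d(T, o) = T/4 + o/4 (d(T, o) = (T + o)/4 = T/4 + o/4)
Z(X) = 3/2 + X/4 + 3*X²/4 (Z(X) = (X² + X*X) + ((6 - 5*X²)/4 + X/4) = (X² + X²) + ((3/2 - 5*X²/4) + X/4) = 2*X² + (3/2 - 5*X²/4 + X/4) = 3/2 + X/4 + 3*X²/4)
Z(47)/(-36101) - 38943/(-26355) = (3/2 + (¼)*47 + (¾)*47²)/(-36101) - 38943/(-26355) = (3/2 + 47/4 + (¾)*2209)*(-1/36101) - 38943*(-1/26355) = (3/2 + 47/4 + 6627/4)*(-1/36101) + 12981/8785 = 1670*(-1/36101) + 12981/8785 = -1670/36101 + 12981/8785 = 453956131/317147285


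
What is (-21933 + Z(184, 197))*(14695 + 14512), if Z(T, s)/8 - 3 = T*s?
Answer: 7829666525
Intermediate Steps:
Z(T, s) = 24 + 8*T*s (Z(T, s) = 24 + 8*(T*s) = 24 + 8*T*s)
(-21933 + Z(184, 197))*(14695 + 14512) = (-21933 + (24 + 8*184*197))*(14695 + 14512) = (-21933 + (24 + 289984))*29207 = (-21933 + 290008)*29207 = 268075*29207 = 7829666525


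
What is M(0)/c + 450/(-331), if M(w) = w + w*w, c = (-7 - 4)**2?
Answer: -450/331 ≈ -1.3595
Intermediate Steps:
c = 121 (c = (-11)**2 = 121)
M(w) = w + w**2
M(0)/c + 450/(-331) = (0*(1 + 0))/121 + 450/(-331) = (0*1)*(1/121) + 450*(-1/331) = 0*(1/121) - 450/331 = 0 - 450/331 = -450/331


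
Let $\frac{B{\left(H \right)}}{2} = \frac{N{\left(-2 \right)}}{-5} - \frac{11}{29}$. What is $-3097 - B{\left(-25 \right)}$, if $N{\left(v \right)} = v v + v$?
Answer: $- \frac{448839}{145} \approx -3095.4$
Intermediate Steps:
$N{\left(v \right)} = v + v^{2}$ ($N{\left(v \right)} = v^{2} + v = v + v^{2}$)
$B{\left(H \right)} = - \frac{226}{145}$ ($B{\left(H \right)} = 2 \left(\frac{\left(-2\right) \left(1 - 2\right)}{-5} - \frac{11}{29}\right) = 2 \left(\left(-2\right) \left(-1\right) \left(- \frac{1}{5}\right) - \frac{11}{29}\right) = 2 \left(2 \left(- \frac{1}{5}\right) - \frac{11}{29}\right) = 2 \left(- \frac{2}{5} - \frac{11}{29}\right) = 2 \left(- \frac{113}{145}\right) = - \frac{226}{145}$)
$-3097 - B{\left(-25 \right)} = -3097 - - \frac{226}{145} = -3097 + \frac{226}{145} = - \frac{448839}{145}$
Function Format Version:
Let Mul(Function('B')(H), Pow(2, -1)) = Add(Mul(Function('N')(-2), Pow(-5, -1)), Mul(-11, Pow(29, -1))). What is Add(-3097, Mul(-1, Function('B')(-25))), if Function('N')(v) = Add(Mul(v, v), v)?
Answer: Rational(-448839, 145) ≈ -3095.4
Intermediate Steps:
Function('N')(v) = Add(v, Pow(v, 2)) (Function('N')(v) = Add(Pow(v, 2), v) = Add(v, Pow(v, 2)))
Function('B')(H) = Rational(-226, 145) (Function('B')(H) = Mul(2, Add(Mul(Mul(-2, Add(1, -2)), Pow(-5, -1)), Mul(-11, Pow(29, -1)))) = Mul(2, Add(Mul(Mul(-2, -1), Rational(-1, 5)), Mul(-11, Rational(1, 29)))) = Mul(2, Add(Mul(2, Rational(-1, 5)), Rational(-11, 29))) = Mul(2, Add(Rational(-2, 5), Rational(-11, 29))) = Mul(2, Rational(-113, 145)) = Rational(-226, 145))
Add(-3097, Mul(-1, Function('B')(-25))) = Add(-3097, Mul(-1, Rational(-226, 145))) = Add(-3097, Rational(226, 145)) = Rational(-448839, 145)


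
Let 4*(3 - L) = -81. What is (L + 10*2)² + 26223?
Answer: 449497/16 ≈ 28094.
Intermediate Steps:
L = 93/4 (L = 3 - ¼*(-81) = 3 + 81/4 = 93/4 ≈ 23.250)
(L + 10*2)² + 26223 = (93/4 + 10*2)² + 26223 = (93/4 + 20)² + 26223 = (173/4)² + 26223 = 29929/16 + 26223 = 449497/16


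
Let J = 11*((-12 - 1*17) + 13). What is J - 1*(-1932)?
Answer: 1756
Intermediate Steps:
J = -176 (J = 11*((-12 - 17) + 13) = 11*(-29 + 13) = 11*(-16) = -176)
J - 1*(-1932) = -176 - 1*(-1932) = -176 + 1932 = 1756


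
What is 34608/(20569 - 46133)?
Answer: -1236/913 ≈ -1.3538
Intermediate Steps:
34608/(20569 - 46133) = 34608/(-25564) = 34608*(-1/25564) = -1236/913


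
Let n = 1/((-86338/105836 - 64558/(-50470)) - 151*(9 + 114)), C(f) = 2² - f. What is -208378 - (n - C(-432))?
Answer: -5157273593361491056/24801500392883 ≈ -2.0794e+5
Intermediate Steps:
C(f) = 4 - f
n = -1335385730/24801500392883 (n = 1/((-86338*1/105836 - 64558*(-1/50470)) - 151*123) = 1/((-43169/52918 + 32279/25235) - 18573) = 1/(618770407/1335385730 - 18573) = 1/(-24801500392883/1335385730) = -1335385730/24801500392883 ≈ -5.3843e-5)
-208378 - (n - C(-432)) = -208378 - (-1335385730/24801500392883 - (4 - 1*(-432))) = -208378 - (-1335385730/24801500392883 - (4 + 432)) = -208378 - (-1335385730/24801500392883 - 1*436) = -208378 - (-1335385730/24801500392883 - 436) = -208378 - 1*(-10813455506682718/24801500392883) = -208378 + 10813455506682718/24801500392883 = -5157273593361491056/24801500392883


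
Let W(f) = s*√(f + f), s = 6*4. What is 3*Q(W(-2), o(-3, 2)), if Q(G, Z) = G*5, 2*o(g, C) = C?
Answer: 720*I ≈ 720.0*I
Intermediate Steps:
o(g, C) = C/2
s = 24
W(f) = 24*√2*√f (W(f) = 24*√(f + f) = 24*√(2*f) = 24*(√2*√f) = 24*√2*√f)
Q(G, Z) = 5*G
3*Q(W(-2), o(-3, 2)) = 3*(5*(24*√2*√(-2))) = 3*(5*(24*√2*(I*√2))) = 3*(5*(48*I)) = 3*(240*I) = 720*I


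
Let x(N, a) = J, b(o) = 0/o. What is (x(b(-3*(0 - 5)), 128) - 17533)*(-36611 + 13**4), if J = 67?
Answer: 140601300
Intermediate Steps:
b(o) = 0
x(N, a) = 67
(x(b(-3*(0 - 5)), 128) - 17533)*(-36611 + 13**4) = (67 - 17533)*(-36611 + 13**4) = -17466*(-36611 + 28561) = -17466*(-8050) = 140601300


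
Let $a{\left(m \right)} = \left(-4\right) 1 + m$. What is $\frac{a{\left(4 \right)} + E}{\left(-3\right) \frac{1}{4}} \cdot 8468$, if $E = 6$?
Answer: $-67744$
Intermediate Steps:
$a{\left(m \right)} = -4 + m$
$\frac{a{\left(4 \right)} + E}{\left(-3\right) \frac{1}{4}} \cdot 8468 = \frac{\left(-4 + 4\right) + 6}{\left(-3\right) \frac{1}{4}} \cdot 8468 = \frac{0 + 6}{\left(-3\right) \frac{1}{4}} \cdot 8468 = \frac{6}{- \frac{3}{4}} \cdot 8468 = 6 \left(- \frac{4}{3}\right) 8468 = \left(-8\right) 8468 = -67744$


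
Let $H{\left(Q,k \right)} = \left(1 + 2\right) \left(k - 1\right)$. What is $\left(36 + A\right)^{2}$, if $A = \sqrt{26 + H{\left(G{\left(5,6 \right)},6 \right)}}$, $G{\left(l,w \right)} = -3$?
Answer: $\left(36 + \sqrt{41}\right)^{2} \approx 1798.0$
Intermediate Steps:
$H{\left(Q,k \right)} = -3 + 3 k$ ($H{\left(Q,k \right)} = 3 \left(-1 + k\right) = -3 + 3 k$)
$A = \sqrt{41}$ ($A = \sqrt{26 + \left(-3 + 3 \cdot 6\right)} = \sqrt{26 + \left(-3 + 18\right)} = \sqrt{26 + 15} = \sqrt{41} \approx 6.4031$)
$\left(36 + A\right)^{2} = \left(36 + \sqrt{41}\right)^{2}$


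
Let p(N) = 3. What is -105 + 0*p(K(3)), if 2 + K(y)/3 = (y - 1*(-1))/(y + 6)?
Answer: -105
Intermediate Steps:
K(y) = -6 + 3*(1 + y)/(6 + y) (K(y) = -6 + 3*((y - 1*(-1))/(y + 6)) = -6 + 3*((y + 1)/(6 + y)) = -6 + 3*((1 + y)/(6 + y)) = -6 + 3*(1 + y)/(6 + y))
-105 + 0*p(K(3)) = -105 + 0*3 = -105 + 0 = -105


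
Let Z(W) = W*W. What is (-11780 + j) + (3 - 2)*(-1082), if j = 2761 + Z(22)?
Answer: -9617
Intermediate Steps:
Z(W) = W²
j = 3245 (j = 2761 + 22² = 2761 + 484 = 3245)
(-11780 + j) + (3 - 2)*(-1082) = (-11780 + 3245) + (3 - 2)*(-1082) = -8535 + 1*(-1082) = -8535 - 1082 = -9617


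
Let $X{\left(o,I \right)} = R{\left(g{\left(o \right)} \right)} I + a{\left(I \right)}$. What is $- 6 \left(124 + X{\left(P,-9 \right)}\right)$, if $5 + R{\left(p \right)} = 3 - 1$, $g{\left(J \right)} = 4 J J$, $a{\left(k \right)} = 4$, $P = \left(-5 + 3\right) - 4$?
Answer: $-930$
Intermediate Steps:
$P = -6$ ($P = -2 - 4 = -6$)
$g{\left(J \right)} = 4 J^{2}$
$R{\left(p \right)} = -3$ ($R{\left(p \right)} = -5 + \left(3 - 1\right) = -5 + 2 = -3$)
$X{\left(o,I \right)} = 4 - 3 I$ ($X{\left(o,I \right)} = - 3 I + 4 = 4 - 3 I$)
$- 6 \left(124 + X{\left(P,-9 \right)}\right) = - 6 \left(124 + \left(4 - -27\right)\right) = - 6 \left(124 + \left(4 + 27\right)\right) = - 6 \left(124 + 31\right) = \left(-6\right) 155 = -930$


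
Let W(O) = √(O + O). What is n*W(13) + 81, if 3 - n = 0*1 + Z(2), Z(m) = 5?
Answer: 81 - 2*√26 ≈ 70.802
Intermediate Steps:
n = -2 (n = 3 - (0*1 + 5) = 3 - (0 + 5) = 3 - 1*5 = 3 - 5 = -2)
W(O) = √2*√O (W(O) = √(2*O) = √2*√O)
n*W(13) + 81 = -2*√2*√13 + 81 = -2*√26 + 81 = 81 - 2*√26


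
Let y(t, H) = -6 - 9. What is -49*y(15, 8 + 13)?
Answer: 735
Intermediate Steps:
y(t, H) = -15
-49*y(15, 8 + 13) = -49*(-15) = 735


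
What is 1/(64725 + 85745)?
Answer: 1/150470 ≈ 6.6458e-6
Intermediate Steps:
1/(64725 + 85745) = 1/150470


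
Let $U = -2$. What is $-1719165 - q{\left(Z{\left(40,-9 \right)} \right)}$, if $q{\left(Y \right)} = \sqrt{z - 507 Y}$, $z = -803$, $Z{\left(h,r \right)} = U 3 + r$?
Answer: $-1719165 - \sqrt{6802} \approx -1.7192 \cdot 10^{6}$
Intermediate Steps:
$Z{\left(h,r \right)} = -6 + r$ ($Z{\left(h,r \right)} = \left(-2\right) 3 + r = -6 + r$)
$q{\left(Y \right)} = \sqrt{-803 - 507 Y}$
$-1719165 - q{\left(Z{\left(40,-9 \right)} \right)} = -1719165 - \sqrt{-803 - 507 \left(-6 - 9\right)} = -1719165 - \sqrt{-803 - -7605} = -1719165 - \sqrt{-803 + 7605} = -1719165 - \sqrt{6802}$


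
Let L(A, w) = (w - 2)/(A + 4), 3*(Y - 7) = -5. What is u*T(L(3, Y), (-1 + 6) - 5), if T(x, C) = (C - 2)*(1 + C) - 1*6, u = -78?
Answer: 624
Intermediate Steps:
Y = 16/3 (Y = 7 + (1/3)*(-5) = 7 - 5/3 = 16/3 ≈ 5.3333)
L(A, w) = (-2 + w)/(4 + A)
T(x, C) = -6 + (1 + C)*(-2 + C) (T(x, C) = (-2 + C)*(1 + C) - 6 = (1 + C)*(-2 + C) - 6 = -6 + (1 + C)*(-2 + C))
u*T(L(3, Y), (-1 + 6) - 5) = -78*(-8 + ((-1 + 6) - 5)**2 - ((-1 + 6) - 5)) = -78*(-8 + (5 - 5)**2 - (5 - 5)) = -78*(-8 + 0**2 - 1*0) = -78*(-8 + 0 + 0) = -78*(-8) = 624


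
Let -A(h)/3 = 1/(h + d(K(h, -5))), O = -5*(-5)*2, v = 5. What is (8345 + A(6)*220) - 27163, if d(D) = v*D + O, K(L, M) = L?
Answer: -809504/43 ≈ -18826.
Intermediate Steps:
O = 50 (O = 25*2 = 50)
d(D) = 50 + 5*D (d(D) = 5*D + 50 = 50 + 5*D)
A(h) = -3/(50 + 6*h) (A(h) = -3/(h + (50 + 5*h)) = -3/(50 + 6*h))
(8345 + A(6)*220) - 27163 = (8345 - 3/(50 + 6*6)*220) - 27163 = (8345 - 3/(50 + 36)*220) - 27163 = (8345 - 3/86*220) - 27163 = (8345 - 330/43) - 27163 = 358505/43 - 27163 = -809504/43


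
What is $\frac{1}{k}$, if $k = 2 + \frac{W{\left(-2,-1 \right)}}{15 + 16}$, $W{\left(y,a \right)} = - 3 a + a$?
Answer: $\frac{31}{64} \approx 0.48438$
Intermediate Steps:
$W{\left(y,a \right)} = - 2 a$
$k = \frac{64}{31}$ ($k = 2 + \frac{\left(-2\right) \left(-1\right)}{15 + 16} = 2 + \frac{2}{31} = \frac{64}{31} \approx 2.0645$)
$\frac{1}{k} = \frac{1}{\frac{64}{31}} = \frac{31}{64}$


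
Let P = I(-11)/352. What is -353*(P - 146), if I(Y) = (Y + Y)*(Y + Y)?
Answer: 408421/8 ≈ 51053.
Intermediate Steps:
I(Y) = 4*Y² (I(Y) = (2*Y)*(2*Y) = 4*Y²)
P = 11/8 (P = (4*(-11)²)/352 = (4*121)*(1/352) = 484*(1/352) = 11/8 ≈ 1.3750)
-353*(P - 146) = -353*(11/8 - 146) = -353*(-1157/8) = 408421/8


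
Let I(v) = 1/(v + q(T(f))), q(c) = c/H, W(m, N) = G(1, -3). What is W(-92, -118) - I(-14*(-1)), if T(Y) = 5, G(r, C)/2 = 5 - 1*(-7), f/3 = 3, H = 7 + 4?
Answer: 3805/159 ≈ 23.931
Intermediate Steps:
H = 11
f = 9 (f = 3*3 = 9)
G(r, C) = 24 (G(r, C) = 2*(5 - 1*(-7)) = 2*(5 + 7) = 2*12 = 24)
W(m, N) = 24
q(c) = c/11
I(v) = 1/(5/11 + v) (I(v) = 1/(v + (1/11)*5) = 1/(v + 5/11) = 1/(5/11 + v))
W(-92, -118) - I(-14*(-1)) = 24 - 11/(5 + 11*(-14*(-1))) = 24 - 11/(5 + 11*14) = 24 - 11/(5 + 154) = 24 - 11/159 = 3805/159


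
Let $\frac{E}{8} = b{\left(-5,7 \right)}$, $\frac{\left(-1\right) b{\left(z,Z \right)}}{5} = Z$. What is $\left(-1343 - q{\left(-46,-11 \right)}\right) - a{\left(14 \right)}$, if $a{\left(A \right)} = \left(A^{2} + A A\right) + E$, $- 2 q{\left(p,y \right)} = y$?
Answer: $- \frac{2921}{2} \approx -1460.5$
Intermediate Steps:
$b{\left(z,Z \right)} = - 5 Z$
$q{\left(p,y \right)} = - \frac{y}{2}$
$E = -280$ ($E = 8 \left(\left(-5\right) 7\right) = 8 \left(-35\right) = -280$)
$a{\left(A \right)} = -280 + 2 A^{2}$ ($a{\left(A \right)} = \left(A^{2} + A A\right) - 280 = \left(A^{2} + A^{2}\right) - 280 = 2 A^{2} - 280 = -280 + 2 A^{2}$)
$\left(-1343 - q{\left(-46,-11 \right)}\right) - a{\left(14 \right)} = \left(-1343 - \left(- \frac{1}{2}\right) \left(-11\right)\right) - \left(-280 + 2 \cdot 14^{2}\right) = \left(-1343 - \frac{11}{2}\right) - \left(-280 + 2 \cdot 196\right) = \left(-1343 - \frac{11}{2}\right) - \left(-280 + 392\right) = - \frac{2697}{2} - 112 = - \frac{2921}{2}$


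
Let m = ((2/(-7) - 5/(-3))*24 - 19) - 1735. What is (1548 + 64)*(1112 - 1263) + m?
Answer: -1715930/7 ≈ -2.4513e+5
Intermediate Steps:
m = -12046/7 (m = ((2*(-1/7) - 5*(-1/3))*24 - 19) - 1735 = ((-2/7 + 5/3)*24 - 19) - 1735 = ((29/21)*24 - 19) - 1735 = (232/7 - 19) - 1735 = 99/7 - 1735 = -12046/7 ≈ -1720.9)
(1548 + 64)*(1112 - 1263) + m = (1548 + 64)*(1112 - 1263) - 12046/7 = 1612*(-151) - 12046/7 = -243412 - 12046/7 = -1715930/7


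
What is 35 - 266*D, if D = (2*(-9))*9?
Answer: 43127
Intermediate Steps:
D = -162 (D = -18*9 = -162)
35 - 266*D = 35 - 266*(-162) = 35 + 43092 = 43127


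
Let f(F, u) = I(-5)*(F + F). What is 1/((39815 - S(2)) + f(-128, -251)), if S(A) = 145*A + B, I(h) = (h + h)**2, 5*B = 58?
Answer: 5/69567 ≈ 7.1873e-5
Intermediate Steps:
B = 58/5 (B = (1/5)*58 = 58/5 ≈ 11.600)
I(h) = 4*h**2 (I(h) = (2*h)**2 = 4*h**2)
S(A) = 58/5 + 145*A (S(A) = 145*A + 58/5 = 58/5 + 145*A)
f(F, u) = 200*F (f(F, u) = (4*(-5)**2)*(F + F) = (4*25)*(2*F) = 100*(2*F) = 200*F)
1/((39815 - S(2)) + f(-128, -251)) = 1/((39815 - (58/5 + 145*2)) + 200*(-128)) = 1/((39815 - (58/5 + 290)) - 25600) = 1/((39815 - 1*1508/5) - 25600) = 1/((39815 - 1508/5) - 25600) = 1/(197567/5 - 25600) = 1/(69567/5) = 5/69567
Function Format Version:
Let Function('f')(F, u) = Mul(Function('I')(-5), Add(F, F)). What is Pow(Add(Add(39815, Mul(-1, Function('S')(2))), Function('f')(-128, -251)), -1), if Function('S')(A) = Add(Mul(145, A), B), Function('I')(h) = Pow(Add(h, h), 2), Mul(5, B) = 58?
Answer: Rational(5, 69567) ≈ 7.1873e-5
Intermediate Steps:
B = Rational(58, 5) (B = Mul(Rational(1, 5), 58) = Rational(58, 5) ≈ 11.600)
Function('I')(h) = Mul(4, Pow(h, 2)) (Function('I')(h) = Pow(Mul(2, h), 2) = Mul(4, Pow(h, 2)))
Function('S')(A) = Add(Rational(58, 5), Mul(145, A)) (Function('S')(A) = Add(Mul(145, A), Rational(58, 5)) = Add(Rational(58, 5), Mul(145, A)))
Function('f')(F, u) = Mul(200, F) (Function('f')(F, u) = Mul(Mul(4, Pow(-5, 2)), Add(F, F)) = Mul(Mul(4, 25), Mul(2, F)) = Mul(100, Mul(2, F)) = Mul(200, F))
Pow(Add(Add(39815, Mul(-1, Function('S')(2))), Function('f')(-128, -251)), -1) = Pow(Add(Add(39815, Mul(-1, Add(Rational(58, 5), Mul(145, 2)))), Mul(200, -128)), -1) = Pow(Add(Add(39815, Mul(-1, Add(Rational(58, 5), 290))), -25600), -1) = Pow(Add(Add(39815, Mul(-1, Rational(1508, 5))), -25600), -1) = Pow(Add(Add(39815, Rational(-1508, 5)), -25600), -1) = Pow(Add(Rational(197567, 5), -25600), -1) = Pow(Rational(69567, 5), -1) = Rational(5, 69567)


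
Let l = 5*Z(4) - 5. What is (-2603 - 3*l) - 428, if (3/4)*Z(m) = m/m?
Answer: -3036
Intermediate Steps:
Z(m) = 4/3 (Z(m) = 4*(m/m)/3 = (4/3)*1 = 4/3)
l = 5/3 (l = 5*(4/3) - 5 = 20/3 - 5 = 5/3 ≈ 1.6667)
(-2603 - 3*l) - 428 = (-2603 - 3*5/3) - 428 = (-2603 - 5) - 428 = -2608 - 428 = -3036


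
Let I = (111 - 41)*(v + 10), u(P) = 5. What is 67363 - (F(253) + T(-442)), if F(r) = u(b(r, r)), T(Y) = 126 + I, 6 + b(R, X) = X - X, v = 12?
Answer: 65692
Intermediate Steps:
b(R, X) = -6 (b(R, X) = -6 + (X - X) = -6 + 0 = -6)
I = 1540 (I = (111 - 41)*(12 + 10) = 70*22 = 1540)
T(Y) = 1666 (T(Y) = 126 + 1540 = 1666)
F(r) = 5
67363 - (F(253) + T(-442)) = 67363 - (5 + 1666) = 67363 - 1*1671 = 67363 - 1671 = 65692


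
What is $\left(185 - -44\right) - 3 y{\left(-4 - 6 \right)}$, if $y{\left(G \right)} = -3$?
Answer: $238$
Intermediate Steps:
$\left(185 - -44\right) - 3 y{\left(-4 - 6 \right)} = \left(185 - -44\right) - 3 \left(-3\right) = \left(185 + 44\right) - -9 = 229 + 9 = 238$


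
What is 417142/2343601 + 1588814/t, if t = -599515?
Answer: -3473463193084/1405023953515 ≈ -2.4722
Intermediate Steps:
417142/2343601 + 1588814/t = 417142/2343601 + 1588814/(-599515) = 417142*(1/2343601) + 1588814*(-1/599515) = 417142/2343601 - 1588814/599515 = -3473463193084/1405023953515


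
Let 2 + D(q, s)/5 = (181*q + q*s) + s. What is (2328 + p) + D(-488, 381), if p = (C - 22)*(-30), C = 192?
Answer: -1372157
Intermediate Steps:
D(q, s) = -10 + 5*s + 905*q + 5*q*s (D(q, s) = -10 + 5*((181*q + q*s) + s) = -10 + 5*(s + 181*q + q*s) = -10 + (5*s + 905*q + 5*q*s) = -10 + 5*s + 905*q + 5*q*s)
p = -5100 (p = (192 - 22)*(-30) = 170*(-30) = -5100)
(2328 + p) + D(-488, 381) = (2328 - 5100) + (-10 + 5*381 + 905*(-488) + 5*(-488)*381) = -2772 + (-10 + 1905 - 441640 - 929640) = -2772 - 1369385 = -1372157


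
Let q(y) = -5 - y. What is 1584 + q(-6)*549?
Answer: 2133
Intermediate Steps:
1584 + q(-6)*549 = 1584 + (-5 - 1*(-6))*549 = 1584 + (-5 + 6)*549 = 1584 + 1*549 = 1584 + 549 = 2133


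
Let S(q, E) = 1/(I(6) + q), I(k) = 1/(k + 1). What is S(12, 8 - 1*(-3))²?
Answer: 49/7225 ≈ 0.0067820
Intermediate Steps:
I(k) = 1/(1 + k)
S(q, E) = 1/(⅐ + q) (S(q, E) = 1/(1/(1 + 6) + q) = 1/(1/7 + q) = 1/(⅐ + q))
S(12, 8 - 1*(-3))² = (7/(1 + 7*12))² = (7/(1 + 84))² = (7/85)² = 49/7225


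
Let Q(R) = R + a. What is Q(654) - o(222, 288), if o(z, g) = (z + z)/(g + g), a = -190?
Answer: 22235/48 ≈ 463.23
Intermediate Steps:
o(z, g) = z/g (o(z, g) = (2*z)/((2*g)) = (2*z)*(1/(2*g)) = z/g)
Q(R) = -190 + R (Q(R) = R - 190 = -190 + R)
Q(654) - o(222, 288) = (-190 + 654) - 222/288 = 464 - 222/288 = 464 - 1*37/48 = 464 - 37/48 = 22235/48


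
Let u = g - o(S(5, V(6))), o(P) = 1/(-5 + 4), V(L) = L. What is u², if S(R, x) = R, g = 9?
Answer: 100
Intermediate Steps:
o(P) = -1 (o(P) = 1/(-1) = -1)
u = 10 (u = 9 - 1*(-1) = 9 + 1 = 10)
u² = 10² = 100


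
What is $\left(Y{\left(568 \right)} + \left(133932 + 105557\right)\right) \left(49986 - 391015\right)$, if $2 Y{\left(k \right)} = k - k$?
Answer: $-81672694181$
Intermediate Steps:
$Y{\left(k \right)} = 0$ ($Y{\left(k \right)} = \frac{k - k}{2} = \frac{1}{2} \cdot 0 = 0$)
$\left(Y{\left(568 \right)} + \left(133932 + 105557\right)\right) \left(49986 - 391015\right) = \left(0 + \left(133932 + 105557\right)\right) \left(49986 - 391015\right) = \left(0 + 239489\right) \left(-341029\right) = 239489 \left(-341029\right) = -81672694181$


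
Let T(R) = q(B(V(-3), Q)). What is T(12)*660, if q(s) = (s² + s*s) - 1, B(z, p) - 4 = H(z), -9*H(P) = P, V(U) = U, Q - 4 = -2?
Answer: 72380/3 ≈ 24127.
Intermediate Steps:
Q = 2 (Q = 4 - 2 = 2)
H(P) = -P/9
B(z, p) = 4 - z/9
q(s) = -1 + 2*s² (q(s) = (s² + s²) - 1 = 2*s² - 1 = -1 + 2*s²)
T(R) = 329/9 (T(R) = -1 + 2*(4 - ⅑*(-3))² = -1 + 2*(4 + ⅓)² = -1 + 2*(13/3)² = -1 + 2*(169/9) = -1 + 338/9 = 329/9)
T(12)*660 = (329/9)*660 = 72380/3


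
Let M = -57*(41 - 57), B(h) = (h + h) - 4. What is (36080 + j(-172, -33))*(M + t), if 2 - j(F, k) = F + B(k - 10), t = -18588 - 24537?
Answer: -1534189272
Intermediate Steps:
B(h) = -4 + 2*h (B(h) = 2*h - 4 = -4 + 2*h)
t = -43125
M = 912 (M = -57*(-16) = 912)
j(F, k) = 26 - F - 2*k (j(F, k) = 2 - (F + (-4 + 2*(k - 10))) = 2 - (F + (-4 + 2*(-10 + k))) = 2 - (F + (-4 + (-20 + 2*k))) = 2 - (F + (-24 + 2*k)) = 2 - (-24 + F + 2*k) = 2 + (24 - F - 2*k) = 26 - F - 2*k)
(36080 + j(-172, -33))*(M + t) = (36080 + (26 - 1*(-172) - 2*(-33)))*(912 - 43125) = (36080 + (26 + 172 + 66))*(-42213) = (36080 + 264)*(-42213) = 36344*(-42213) = -1534189272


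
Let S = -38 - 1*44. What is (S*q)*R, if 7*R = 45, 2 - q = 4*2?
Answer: 22140/7 ≈ 3162.9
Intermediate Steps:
q = -6 (q = 2 - 4*2 = 2 - 1*8 = 2 - 8 = -6)
S = -82 (S = -38 - 44 = -82)
R = 45/7 (R = (⅐)*45 = 45/7 ≈ 6.4286)
(S*q)*R = -82*(-6)*(45/7) = 492*(45/7) = 22140/7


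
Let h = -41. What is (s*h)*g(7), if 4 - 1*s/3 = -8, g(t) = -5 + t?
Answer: -2952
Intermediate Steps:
s = 36 (s = 12 - 3*(-8) = 12 + 24 = 36)
(s*h)*g(7) = (36*(-41))*(-5 + 7) = -1476*2 = -2952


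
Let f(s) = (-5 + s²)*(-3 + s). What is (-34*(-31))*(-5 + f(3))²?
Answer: 26350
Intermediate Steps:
(-34*(-31))*(-5 + f(3))² = (-34*(-31))*(-5 + (15 + 3³ - 5*3 - 3*3²))² = 1054*(-5 + (15 + 27 - 15 - 3*9))² = 1054*(-5 + (15 + 27 - 15 - 27))² = 1054*(-5 + 0)² = 1054*(-5)² = 1054*25 = 26350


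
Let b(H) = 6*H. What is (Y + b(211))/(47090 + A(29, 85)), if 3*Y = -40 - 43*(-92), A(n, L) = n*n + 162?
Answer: 7714/144279 ≈ 0.053466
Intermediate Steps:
A(n, L) = 162 + n² (A(n, L) = n² + 162 = 162 + n²)
Y = 3916/3 (Y = (-40 - 43*(-92))/3 = (-40 + 3956)/3 = (⅓)*3916 = 3916/3 ≈ 1305.3)
(Y + b(211))/(47090 + A(29, 85)) = (3916/3 + 6*211)/(47090 + (162 + 29²)) = (3916/3 + 1266)/(47090 + (162 + 841)) = 7714/(3*(47090 + 1003)) = (7714/3)/48093 = (7714/3)*(1/48093) = 7714/144279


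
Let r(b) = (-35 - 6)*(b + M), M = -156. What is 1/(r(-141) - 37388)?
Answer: -1/25211 ≈ -3.9665e-5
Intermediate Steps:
r(b) = 6396 - 41*b (r(b) = (-35 - 6)*(b - 156) = -41*(-156 + b) = 6396 - 41*b)
1/(r(-141) - 37388) = 1/((6396 - 41*(-141)) - 37388) = 1/((6396 + 5781) - 37388) = 1/(12177 - 37388) = 1/(-25211) = -1/25211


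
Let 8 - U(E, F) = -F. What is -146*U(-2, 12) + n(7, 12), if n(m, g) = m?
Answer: -2913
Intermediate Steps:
U(E, F) = 8 + F (U(E, F) = 8 - (-1)*F = 8 + F)
-146*U(-2, 12) + n(7, 12) = -146*(8 + 12) + 7 = -146*20 + 7 = -2920 + 7 = -2913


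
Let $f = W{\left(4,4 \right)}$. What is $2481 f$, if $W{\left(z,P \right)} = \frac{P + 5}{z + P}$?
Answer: $\frac{22329}{8} \approx 2791.1$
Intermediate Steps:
$W{\left(z,P \right)} = \frac{5 + P}{P + z}$
$f = \frac{9}{8}$ ($f = \frac{5 + 4}{4 + 4} = \frac{1}{8} \cdot 9 = \frac{9}{8} \approx 1.125$)
$2481 f = 2481 \cdot \frac{9}{8} = \frac{22329}{8}$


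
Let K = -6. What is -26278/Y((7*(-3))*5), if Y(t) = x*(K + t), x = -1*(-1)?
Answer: 26278/111 ≈ 236.74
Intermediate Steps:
x = 1
Y(t) = -6 + t (Y(t) = 1*(-6 + t) = -6 + t)
-26278/Y((7*(-3))*5) = -26278/(-6 + (7*(-3))*5) = -26278/(-6 - 21*5) = -26278/(-6 - 105) = -26278/(-111) = -26278*(-1/111) = 26278/111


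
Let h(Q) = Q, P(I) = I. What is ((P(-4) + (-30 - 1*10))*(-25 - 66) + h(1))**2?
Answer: 16040025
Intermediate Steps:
((P(-4) + (-30 - 1*10))*(-25 - 66) + h(1))**2 = ((-4 + (-30 - 1*10))*(-25 - 66) + 1)**2 = ((-4 + (-30 - 10))*(-91) + 1)**2 = ((-4 - 40)*(-91) + 1)**2 = (-44*(-91) + 1)**2 = (4004 + 1)**2 = 4005**2 = 16040025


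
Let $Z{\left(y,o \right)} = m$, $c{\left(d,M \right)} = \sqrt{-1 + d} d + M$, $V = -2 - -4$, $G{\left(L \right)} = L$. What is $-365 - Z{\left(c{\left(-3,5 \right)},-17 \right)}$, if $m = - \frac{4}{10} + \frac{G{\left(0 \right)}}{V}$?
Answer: $- \frac{1823}{5} \approx -364.6$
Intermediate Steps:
$V = 2$ ($V = -2 + 4 = 2$)
$m = - \frac{2}{5}$ ($m = - \frac{4}{10} + \frac{0}{2} = \left(-4\right) \frac{1}{10} + 0 \cdot \frac{1}{2} = - \frac{2}{5} + 0 = - \frac{2}{5} \approx -0.4$)
$c{\left(d,M \right)} = M + d \sqrt{-1 + d}$ ($c{\left(d,M \right)} = d \sqrt{-1 + d} + M = M + d \sqrt{-1 + d}$)
$Z{\left(y,o \right)} = - \frac{2}{5}$
$-365 - Z{\left(c{\left(-3,5 \right)},-17 \right)} = -365 - - \frac{2}{5} = -365 + \frac{2}{5} = - \frac{1823}{5}$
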